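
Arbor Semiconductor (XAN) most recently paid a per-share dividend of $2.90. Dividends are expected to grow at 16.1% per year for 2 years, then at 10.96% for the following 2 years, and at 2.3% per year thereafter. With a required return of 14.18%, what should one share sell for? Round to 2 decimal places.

Three-stage DDM. Project D₁…D_4; terminal Gordon value at t=4 with g = 0.023; discount at r = 0.1418.
D_1 = 3.3669
D_2 = 3.9090
D_3 = 4.3374
D_4 = 4.8128
TV_4 = 4.9235/(0.1418−0.023) = 41.4433
P₀ = Σ Dₜ/(1+r)ᵗ + TV_4/(1+r)^4 = 36.0759

$36.08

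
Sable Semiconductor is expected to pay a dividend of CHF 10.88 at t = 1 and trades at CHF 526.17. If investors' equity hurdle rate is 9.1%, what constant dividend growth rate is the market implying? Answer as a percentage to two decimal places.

From P₀ = D₁/(r − g), the implied growth is g = r − D₁/P₀.
g = 0.091 − 10.88/526.17 = 0.091 − 0.02068 = 0.07032

7.03%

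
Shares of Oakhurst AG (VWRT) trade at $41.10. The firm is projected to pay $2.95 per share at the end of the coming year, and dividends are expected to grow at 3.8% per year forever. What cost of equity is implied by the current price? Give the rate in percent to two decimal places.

10.98%

Rearranging the constant-growth DDM: r = D₁/P₀ + g.
r = 2.9500 / 41.10 + 0.038 = 0.07178 + 0.038 = 0.10978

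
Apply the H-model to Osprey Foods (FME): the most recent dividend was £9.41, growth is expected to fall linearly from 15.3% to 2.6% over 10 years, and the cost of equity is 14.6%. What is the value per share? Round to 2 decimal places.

£130.25

H-model: P₀ = D₀[(1+g_L) + H(g_S−g_L)]/(r−g_L), with H = 10/2 = 5.
P₀ = 9.41 × [(1+0.026) + 5×(0.153−0.026)] / (0.146−0.026)
   = 9.41 × 1.6610 / 0.12 = 130.2501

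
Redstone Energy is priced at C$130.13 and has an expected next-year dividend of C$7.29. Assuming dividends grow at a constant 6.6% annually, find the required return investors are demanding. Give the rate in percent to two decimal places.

12.20%

Rearranging the constant-growth DDM: r = D₁/P₀ + g.
r = 7.2900 / 130.13 + 0.066 = 0.05602 + 0.066 = 0.12202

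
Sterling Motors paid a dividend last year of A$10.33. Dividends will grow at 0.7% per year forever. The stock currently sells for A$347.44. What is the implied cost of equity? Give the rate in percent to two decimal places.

3.69%

Rearranging the constant-growth DDM: r = D₁/P₀ + g.
D₁ = 10.33 × (1 + 0.007) = 10.4023.
r = 10.4023 / 347.44 + 0.007 = 0.02994 + 0.007 = 0.03694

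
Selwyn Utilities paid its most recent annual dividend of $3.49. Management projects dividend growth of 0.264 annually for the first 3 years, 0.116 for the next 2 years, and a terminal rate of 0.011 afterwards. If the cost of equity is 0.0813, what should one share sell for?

Three-stage DDM. Project D₁…D_5; terminal Gordon value at t=5 with g = 0.011; discount at r = 0.0813.
D_1 = 4.4114
D_2 = 5.5760
D_3 = 7.0480
D_4 = 7.8656
D_5 = 8.7780
TV_5 = 8.8745/(0.0813−0.011) = 126.2382
P₀ = Σ Dₜ/(1+r)ᵗ + TV_5/(1+r)^5 = 111.5159

$111.52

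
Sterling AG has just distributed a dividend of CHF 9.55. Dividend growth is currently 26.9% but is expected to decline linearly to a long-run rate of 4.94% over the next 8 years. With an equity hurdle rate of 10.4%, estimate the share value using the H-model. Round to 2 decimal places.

CHF 337.19

H-model: P₀ = D₀[(1+g_L) + H(g_S−g_L)]/(r−g_L), with H = 8/2 = 4.
P₀ = 9.55 × [(1+0.0494) + 4×(0.269−0.0494)] / (0.104−0.0494)
   = 9.55 × 1.9278 / 0.0546 = 337.1885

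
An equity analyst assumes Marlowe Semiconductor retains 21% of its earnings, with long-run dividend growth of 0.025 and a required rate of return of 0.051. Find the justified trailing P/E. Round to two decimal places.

31.14

Payout ratio b = 1 − 0.21 = 0.79.
Justified trailing P/E = b(1+g)/(r−g) = 0.79×(1+0.025)/(0.051−0.025) = 31.1442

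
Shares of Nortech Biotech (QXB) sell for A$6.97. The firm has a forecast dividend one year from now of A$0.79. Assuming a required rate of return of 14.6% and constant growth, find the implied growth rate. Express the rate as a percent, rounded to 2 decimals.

From P₀ = D₁/(r − g), the implied growth is g = r − D₁/P₀.
g = 0.146 − 0.79/6.97 = 0.146 − 0.11334 = 0.03266

3.27%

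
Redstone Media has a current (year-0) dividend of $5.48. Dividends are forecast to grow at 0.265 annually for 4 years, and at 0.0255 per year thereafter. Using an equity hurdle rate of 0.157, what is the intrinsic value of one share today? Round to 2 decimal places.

Two-stage DDM. Project D₁…D_4 at 0.265, terminal growth 0.0255, discount at r = 0.157.
D_1 = 6.9322
D_2 = 8.7692
D_3 = 11.0931
D_4 = 14.0327
Terminal value at t=4: TV = D_5/(r−g) = 14.3906/(0.157−0.0255) = 109.4341
P₀ = 6.9322/(1+0.157)^1 + 8.7692/(1+0.157)^2 + 11.0931/(1+0.157)^3 + 14.0327/(1+0.157)^4 + 109.4341/(1+0.157)^4 = 88.6043

$88.60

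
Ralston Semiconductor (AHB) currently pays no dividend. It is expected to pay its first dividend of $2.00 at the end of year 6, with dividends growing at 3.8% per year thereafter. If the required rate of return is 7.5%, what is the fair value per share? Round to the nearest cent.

$37.65

Deferred-dividend DDM. At t=5 the remaining stream is a growing perpetuity with first payment D_6 = 2.00.
V_5 = D_6/(r−g) = 2.00/(0.075−0.038) = 54.0541
P₀ = V_5/(1+r)^5 = 54.0541/(1+0.075)^5 = 37.6518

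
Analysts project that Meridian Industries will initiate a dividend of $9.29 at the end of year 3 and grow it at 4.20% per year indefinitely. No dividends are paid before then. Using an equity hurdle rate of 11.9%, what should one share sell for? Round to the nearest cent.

$96.35

Deferred-dividend DDM. At t=2 the remaining stream is a growing perpetuity with first payment D_3 = 9.29.
V_2 = D_3/(r−g) = 9.29/(0.119−0.042) = 120.6494
P₀ = V_2/(1+r)^2 = 120.6494/(1+0.119)^2 = 96.3529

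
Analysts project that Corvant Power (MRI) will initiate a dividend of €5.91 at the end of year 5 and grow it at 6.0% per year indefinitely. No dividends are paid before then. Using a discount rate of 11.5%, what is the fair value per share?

Deferred-dividend DDM. At t=4 the remaining stream is a growing perpetuity with first payment D_5 = 5.91.
V_4 = D_5/(r−g) = 5.91/(0.115−0.06) = 107.4545
P₀ = V_4/(1+r)^4 = 107.4545/(1+0.115)^4 = 69.5225

€69.52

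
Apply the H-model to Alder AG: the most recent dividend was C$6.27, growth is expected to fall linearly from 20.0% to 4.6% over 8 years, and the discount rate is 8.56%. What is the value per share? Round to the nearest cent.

H-model: P₀ = D₀[(1+g_L) + H(g_S−g_L)]/(r−g_L), with H = 8/2 = 4.
P₀ = 6.27 × [(1+0.046) + 4×(0.2−0.046)] / (0.0856−0.046)
   = 6.27 × 1.6620 / 0.0396 = 263.1500

C$263.15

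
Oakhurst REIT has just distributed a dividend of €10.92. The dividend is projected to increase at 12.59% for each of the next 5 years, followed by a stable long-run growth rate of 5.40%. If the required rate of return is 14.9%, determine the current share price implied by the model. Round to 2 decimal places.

€160.85

Two-stage DDM. Project D₁…D_5 at 0.1259, terminal growth 0.054, discount at r = 0.149.
D_1 = 12.2948
D_2 = 13.8427
D_3 = 15.5855
D_4 = 17.5478
D_5 = 19.7570
Terminal value at t=5: TV = D_6/(r−g) = 20.8239/(0.149−0.054) = 219.1991
P₀ = 12.2948/(1+0.149)^1 + 13.8427/(1+0.149)^2 + 15.5855/(1+0.149)^3 + 17.5478/(1+0.149)^4 + 19.7570/(1+0.149)^5 + 219.1991/(1+0.149)^5 = 160.8496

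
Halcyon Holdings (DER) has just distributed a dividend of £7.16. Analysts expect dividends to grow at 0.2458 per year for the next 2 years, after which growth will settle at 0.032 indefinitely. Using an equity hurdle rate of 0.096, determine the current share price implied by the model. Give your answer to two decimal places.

Two-stage DDM. Project D₁…D_2 at 0.2458, terminal growth 0.032, discount at r = 0.096.
D_1 = 8.9199
D_2 = 11.1124
Terminal value at t=2: TV = D_3/(r−g) = 11.4680/(0.096−0.032) = 179.1882
P₀ = 8.9199/(1+0.096)^1 + 11.1124/(1+0.096)^2 + 179.1882/(1+0.096)^2 = 166.5620

£166.56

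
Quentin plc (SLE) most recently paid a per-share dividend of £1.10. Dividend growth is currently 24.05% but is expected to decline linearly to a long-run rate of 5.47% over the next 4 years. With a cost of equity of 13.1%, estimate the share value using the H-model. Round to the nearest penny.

H-model: P₀ = D₀[(1+g_L) + H(g_S−g_L)]/(r−g_L), with H = 4/2 = 2.
P₀ = 1.10 × [(1+0.0547) + 2×(0.2405−0.0547)] / (0.131−0.0547)
   = 1.10 × 1.4263 / 0.0763 = 20.5626

£20.56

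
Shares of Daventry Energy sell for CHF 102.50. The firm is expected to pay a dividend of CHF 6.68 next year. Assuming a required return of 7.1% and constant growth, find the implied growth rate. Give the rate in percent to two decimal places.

From P₀ = D₁/(r − g), the implied growth is g = r − D₁/P₀.
g = 0.071 − 6.68/102.50 = 0.071 − 0.06517 = 0.00583

0.58%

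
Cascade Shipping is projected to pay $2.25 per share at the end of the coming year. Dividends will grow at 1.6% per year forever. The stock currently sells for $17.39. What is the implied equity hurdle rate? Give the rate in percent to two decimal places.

14.54%

Rearranging the constant-growth DDM: r = D₁/P₀ + g.
r = 2.2500 / 17.39 + 0.016 = 0.12938 + 0.016 = 0.14538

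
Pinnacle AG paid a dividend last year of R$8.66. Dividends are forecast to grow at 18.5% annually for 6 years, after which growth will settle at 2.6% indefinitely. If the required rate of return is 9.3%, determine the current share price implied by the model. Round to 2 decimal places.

Two-stage DDM. Project D₁…D_6 at 0.185, terminal growth 0.026, discount at r = 0.093.
D_1 = 10.2621
D_2 = 12.1606
D_3 = 14.4103
D_4 = 17.0762
D_5 = 20.2353
D_6 = 23.9788
Terminal value at t=6: TV = D_7/(r−g) = 24.6023/(0.093−0.026) = 367.1982
P₀ = 10.2621/(1+0.093)^1 + 12.1606/(1+0.093)^2 + 14.4103/(1+0.093)^3 + 17.0762/(1+0.093)^4 + 20.2353/(1+0.093)^5 + 23.9788/(1+0.093)^6 + 367.1982/(1+0.093)^6 = 284.9723

R$284.97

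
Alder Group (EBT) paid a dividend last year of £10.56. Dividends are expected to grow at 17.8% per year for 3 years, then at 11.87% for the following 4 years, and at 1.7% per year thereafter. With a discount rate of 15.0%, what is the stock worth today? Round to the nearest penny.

Three-stage DDM. Project D₁…D_7; terminal Gordon value at t=7 with g = 0.017; discount at r = 0.15.
D_1 = 12.4397
D_2 = 14.6539
D_3 = 17.2623
D_4 = 19.3114
D_5 = 21.6036
D_6 = 24.1680
D_7 = 27.0367
TV_7 = 27.4964/(0.15−0.017) = 206.7396
P₀ = Σ Dₜ/(1+r)ᵗ + TV_7/(1+r)^7 = 153.3637

£153.36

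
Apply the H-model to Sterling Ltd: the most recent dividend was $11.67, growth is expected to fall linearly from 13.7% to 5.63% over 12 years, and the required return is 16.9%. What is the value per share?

$159.52

H-model: P₀ = D₀[(1+g_L) + H(g_S−g_L)]/(r−g_L), with H = 12/2 = 6.
P₀ = 11.67 × [(1+0.0563) + 6×(0.137−0.0563)] / (0.169−0.0563)
   = 11.67 × 1.5405 / 0.1127 = 159.5176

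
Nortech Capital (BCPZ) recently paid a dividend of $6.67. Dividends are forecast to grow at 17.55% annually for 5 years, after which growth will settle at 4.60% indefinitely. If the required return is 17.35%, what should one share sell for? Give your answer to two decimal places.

$88.71

Two-stage DDM. Project D₁…D_5 at 0.1755, terminal growth 0.046, discount at r = 0.1735.
D_1 = 7.8406
D_2 = 9.2166
D_3 = 10.8341
D_4 = 12.7355
D_5 = 14.9706
Terminal value at t=5: TV = D_6/(r−g) = 15.6592/(0.1735−0.046) = 122.8176
P₀ = 7.8406/(1+0.1735)^1 + 9.2166/(1+0.1735)^2 + 10.8341/(1+0.1735)^3 + 12.7355/(1+0.1735)^4 + 14.9706/(1+0.1735)^5 + 122.8176/(1+0.1735)^5 = 88.7090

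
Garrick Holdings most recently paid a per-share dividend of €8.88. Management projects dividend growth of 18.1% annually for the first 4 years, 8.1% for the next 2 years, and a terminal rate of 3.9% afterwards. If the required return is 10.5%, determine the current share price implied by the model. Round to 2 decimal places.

€239.05

Three-stage DDM. Project D₁…D_6; terminal Gordon value at t=6 with g = 0.039; discount at r = 0.105.
D_1 = 10.4873
D_2 = 12.3855
D_3 = 14.6272
D_4 = 17.2748
D_5 = 18.6740
D_6 = 20.1866
TV_6 = 20.9739/(0.105−0.039) = 317.7866
P₀ = Σ Dₜ/(1+r)ᵗ + TV_6/(1+r)^6 = 239.0532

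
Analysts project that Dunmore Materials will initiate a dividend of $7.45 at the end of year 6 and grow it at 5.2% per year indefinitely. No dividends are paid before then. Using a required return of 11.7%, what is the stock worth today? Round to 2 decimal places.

$65.91

Deferred-dividend DDM. At t=5 the remaining stream is a growing perpetuity with first payment D_6 = 7.45.
V_5 = D_6/(r−g) = 7.45/(0.117−0.052) = 114.6154
P₀ = V_5/(1+r)^5 = 114.6154/(1+0.117)^5 = 65.9139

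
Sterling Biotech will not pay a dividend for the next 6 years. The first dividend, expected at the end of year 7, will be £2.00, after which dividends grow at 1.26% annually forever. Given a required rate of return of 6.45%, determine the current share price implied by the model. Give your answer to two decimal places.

£26.48

Deferred-dividend DDM. At t=6 the remaining stream is a growing perpetuity with first payment D_7 = 2.00.
V_6 = D_7/(r−g) = 2.00/(0.0645−0.0126) = 38.5356
P₀ = V_6/(1+r)^6 = 38.5356/(1+0.0645)^6 = 26.4843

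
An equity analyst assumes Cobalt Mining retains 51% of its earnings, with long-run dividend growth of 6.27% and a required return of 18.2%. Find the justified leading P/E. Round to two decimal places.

4.11

Payout ratio b = 1 − 0.51 = 0.49.
Justified leading P/E = b/(r−g) = 0.49/(0.182−0.0627) = 4.1073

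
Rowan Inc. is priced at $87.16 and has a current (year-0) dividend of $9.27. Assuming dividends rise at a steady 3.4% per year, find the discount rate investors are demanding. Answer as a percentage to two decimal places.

Rearranging the constant-growth DDM: r = D₁/P₀ + g.
D₁ = 9.27 × (1 + 0.034) = 9.5852.
r = 9.5852 / 87.16 + 0.034 = 0.10997 + 0.034 = 0.14397

14.40%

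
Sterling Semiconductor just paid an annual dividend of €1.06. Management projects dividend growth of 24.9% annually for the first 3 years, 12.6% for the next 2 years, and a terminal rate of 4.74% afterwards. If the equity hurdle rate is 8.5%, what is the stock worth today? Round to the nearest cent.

€56.17

Three-stage DDM. Project D₁…D_5; terminal Gordon value at t=5 with g = 0.0474; discount at r = 0.085.
D_1 = 1.3239
D_2 = 1.6536
D_3 = 2.0653
D_4 = 2.3256
D_5 = 2.6186
TV_5 = 2.7427/(0.085−0.0474) = 72.9449
P₀ = Σ Dₜ/(1+r)ᵗ + TV_5/(1+r)^5 = 56.1731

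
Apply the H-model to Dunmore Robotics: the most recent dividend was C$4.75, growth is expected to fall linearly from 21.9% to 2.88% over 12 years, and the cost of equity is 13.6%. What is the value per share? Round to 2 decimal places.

C$96.15

H-model: P₀ = D₀[(1+g_L) + H(g_S−g_L)]/(r−g_L), with H = 12/2 = 6.
P₀ = 4.75 × [(1+0.0288) + 6×(0.219−0.0288)] / (0.136−0.0288)
   = 4.75 × 2.1700 / 0.1072 = 96.1521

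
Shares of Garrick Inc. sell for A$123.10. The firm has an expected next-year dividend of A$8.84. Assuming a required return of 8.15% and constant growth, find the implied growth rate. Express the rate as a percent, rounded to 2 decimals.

0.97%

From P₀ = D₁/(r − g), the implied growth is g = r − D₁/P₀.
g = 0.0815 − 8.84/123.10 = 0.0815 − 0.07181 = 0.00969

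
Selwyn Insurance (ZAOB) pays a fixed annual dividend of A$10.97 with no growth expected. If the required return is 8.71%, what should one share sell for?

A$125.95

Zero-growth DDM (perpetuity): P₀ = D/r = 10.97 / 0.0871 = 125.9472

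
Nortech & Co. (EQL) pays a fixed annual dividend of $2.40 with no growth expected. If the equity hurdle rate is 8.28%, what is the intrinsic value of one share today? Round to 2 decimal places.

Zero-growth DDM (perpetuity): P₀ = D/r = 2.40 / 0.0828 = 28.9855

$28.99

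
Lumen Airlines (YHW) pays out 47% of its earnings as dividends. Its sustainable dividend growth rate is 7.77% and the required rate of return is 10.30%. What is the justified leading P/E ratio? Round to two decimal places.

18.58

Justified leading P/E = b/(r−g) = 0.47/(0.103−0.0777) = 18.5771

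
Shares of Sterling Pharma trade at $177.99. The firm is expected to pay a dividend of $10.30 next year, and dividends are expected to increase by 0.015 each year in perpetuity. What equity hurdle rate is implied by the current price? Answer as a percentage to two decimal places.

Rearranging the constant-growth DDM: r = D₁/P₀ + g.
r = 10.3000 / 177.99 + 0.015 = 0.05787 + 0.015 = 0.07287

7.29%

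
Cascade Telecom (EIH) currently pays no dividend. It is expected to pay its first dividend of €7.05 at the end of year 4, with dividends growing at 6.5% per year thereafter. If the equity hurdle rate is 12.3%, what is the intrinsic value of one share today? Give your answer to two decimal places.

Deferred-dividend DDM. At t=3 the remaining stream is a growing perpetuity with first payment D_4 = 7.05.
V_3 = D_4/(r−g) = 7.05/(0.123−0.065) = 121.5517
P₀ = V_3/(1+r)^3 = 121.5517/(1+0.123)^3 = 85.8266

€85.83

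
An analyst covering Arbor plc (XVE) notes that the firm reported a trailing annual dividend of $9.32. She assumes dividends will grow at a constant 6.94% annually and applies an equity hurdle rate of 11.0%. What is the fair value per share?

Gordon growth model: P₀ = D₁/(r − g). D₁ = 9.32 × (1 + 0.0694) = 9.9668.
P₀ = 9.9668 / (0.11 − 0.0694) = 9.9668 / 0.0406 = 245.4879

$245.49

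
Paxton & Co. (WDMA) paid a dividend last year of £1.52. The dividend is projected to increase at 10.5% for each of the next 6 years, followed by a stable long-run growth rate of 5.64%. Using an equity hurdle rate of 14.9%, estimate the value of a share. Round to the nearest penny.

£21.69

Two-stage DDM. Project D₁…D_6 at 0.105, terminal growth 0.0564, discount at r = 0.149.
D_1 = 1.6796
D_2 = 1.8560
D_3 = 2.0508
D_4 = 2.2662
D_5 = 2.5041
D_6 = 2.7671
Terminal value at t=6: TV = D_7/(r−g) = 2.9231/(0.149−0.0564) = 31.5671
P₀ = 1.6796/(1+0.149)^1 + 1.8560/(1+0.149)^2 + 2.0508/(1+0.149)^3 + 2.2662/(1+0.149)^4 + 2.5041/(1+0.149)^5 + 2.7671/(1+0.149)^6 + 31.5671/(1+0.149)^6 = 21.6915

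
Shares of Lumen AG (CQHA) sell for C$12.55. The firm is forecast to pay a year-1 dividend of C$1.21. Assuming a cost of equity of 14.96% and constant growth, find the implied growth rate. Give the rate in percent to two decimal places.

From P₀ = D₁/(r − g), the implied growth is g = r − D₁/P₀.
g = 0.1496 − 1.21/12.55 = 0.1496 − 0.09641 = 0.05319

5.32%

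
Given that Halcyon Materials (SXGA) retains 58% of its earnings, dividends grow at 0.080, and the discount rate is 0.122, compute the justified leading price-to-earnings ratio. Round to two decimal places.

10.00

Payout ratio b = 1 − 0.58 = 0.42.
Justified leading P/E = b/(r−g) = 0.42/(0.122−0.08) = 10.0000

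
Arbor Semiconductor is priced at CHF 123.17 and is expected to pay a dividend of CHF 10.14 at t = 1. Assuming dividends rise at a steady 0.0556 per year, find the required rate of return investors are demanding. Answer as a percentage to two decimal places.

Rearranging the constant-growth DDM: r = D₁/P₀ + g.
r = 10.1400 / 123.17 + 0.0556 = 0.08233 + 0.0556 = 0.13793

13.79%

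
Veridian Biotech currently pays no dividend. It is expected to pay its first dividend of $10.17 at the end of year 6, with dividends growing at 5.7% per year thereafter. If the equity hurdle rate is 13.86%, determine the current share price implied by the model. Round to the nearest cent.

$65.13

Deferred-dividend DDM. At t=5 the remaining stream is a growing perpetuity with first payment D_6 = 10.17.
V_5 = D_6/(r−g) = 10.17/(0.1386−0.057) = 124.6324
P₀ = V_5/(1+r)^5 = 124.6324/(1+0.1386)^5 = 65.1291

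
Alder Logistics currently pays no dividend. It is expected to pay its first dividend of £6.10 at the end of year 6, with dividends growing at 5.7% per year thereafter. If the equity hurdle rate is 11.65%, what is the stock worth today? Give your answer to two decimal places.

Deferred-dividend DDM. At t=5 the remaining stream is a growing perpetuity with first payment D_6 = 6.10.
V_5 = D_6/(r−g) = 6.10/(0.1165−0.057) = 102.5210
P₀ = V_5/(1+r)^5 = 102.5210/(1+0.1165)^5 = 59.0907

£59.09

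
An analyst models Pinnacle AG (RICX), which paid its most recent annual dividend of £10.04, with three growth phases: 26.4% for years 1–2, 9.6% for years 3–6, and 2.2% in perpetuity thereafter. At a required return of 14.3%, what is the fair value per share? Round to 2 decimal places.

£155.32

Three-stage DDM. Project D₁…D_6; terminal Gordon value at t=6 with g = 0.022; discount at r = 0.143.
D_1 = 12.6906
D_2 = 16.0409
D_3 = 17.5808
D_4 = 19.2685
D_5 = 21.1183
D_6 = 23.1457
TV_6 = 23.6549/(0.143−0.022) = 195.4950
P₀ = Σ Dₜ/(1+r)ᵗ + TV_6/(1+r)^6 = 155.3200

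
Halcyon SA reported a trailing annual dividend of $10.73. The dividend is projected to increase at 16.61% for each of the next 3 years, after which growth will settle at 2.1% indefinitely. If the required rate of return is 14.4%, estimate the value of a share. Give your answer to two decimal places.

Two-stage DDM. Project D₁…D_3 at 0.1661, terminal growth 0.021, discount at r = 0.144.
D_1 = 12.5123
D_2 = 14.5905
D_3 = 17.0140
Terminal value at t=3: TV = D_4/(r−g) = 17.3713/(0.144−0.021) = 141.2303
P₀ = 12.5123/(1+0.144)^1 + 14.5905/(1+0.144)^2 + 17.0140/(1+0.144)^3 + 141.2303/(1+0.144)^3 = 127.7798

$127.78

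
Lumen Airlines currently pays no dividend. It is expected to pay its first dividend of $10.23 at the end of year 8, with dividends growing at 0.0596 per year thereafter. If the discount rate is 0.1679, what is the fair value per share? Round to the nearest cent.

$31.87

Deferred-dividend DDM. At t=7 the remaining stream is a growing perpetuity with first payment D_8 = 10.23.
V_7 = D_8/(r−g) = 10.23/(0.1679−0.0596) = 94.4598
P₀ = V_7/(1+r)^7 = 94.4598/(1+0.1679)^7 = 31.8719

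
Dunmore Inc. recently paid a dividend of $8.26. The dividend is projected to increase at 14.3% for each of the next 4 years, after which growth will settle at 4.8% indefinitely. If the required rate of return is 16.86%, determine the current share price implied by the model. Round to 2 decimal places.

$96.96

Two-stage DDM. Project D₁…D_4 at 0.143, terminal growth 0.048, discount at r = 0.1686.
D_1 = 9.4412
D_2 = 10.7913
D_3 = 12.3344
D_4 = 14.0982
Terminal value at t=4: TV = D_5/(r−g) = 14.7750/(0.1686−0.048) = 122.5121
P₀ = 9.4412/(1+0.1686)^1 + 10.7913/(1+0.1686)^2 + 12.3344/(1+0.1686)^3 + 14.0982/(1+0.1686)^4 + 122.5121/(1+0.1686)^4 = 96.9622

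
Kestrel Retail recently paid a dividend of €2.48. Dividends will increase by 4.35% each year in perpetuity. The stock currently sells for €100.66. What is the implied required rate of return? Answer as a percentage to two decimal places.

6.92%

Rearranging the constant-growth DDM: r = D₁/P₀ + g.
D₁ = 2.48 × (1 + 0.0435) = 2.5879.
r = 2.5879 / 100.66 + 0.0435 = 0.02571 + 0.0435 = 0.06921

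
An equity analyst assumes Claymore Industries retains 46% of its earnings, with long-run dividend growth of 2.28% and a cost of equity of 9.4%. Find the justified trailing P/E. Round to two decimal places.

Payout ratio b = 1 − 0.46 = 0.54.
Justified trailing P/E = b(1+g)/(r−g) = 0.54×(1+0.0228)/(0.094−0.0228) = 7.7572

7.76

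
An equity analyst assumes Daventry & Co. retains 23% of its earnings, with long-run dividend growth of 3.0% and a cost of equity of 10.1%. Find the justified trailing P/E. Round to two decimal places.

11.17

Payout ratio b = 1 − 0.23 = 0.77.
Justified trailing P/E = b(1+g)/(r−g) = 0.77×(1+0.03)/(0.101−0.03) = 11.1704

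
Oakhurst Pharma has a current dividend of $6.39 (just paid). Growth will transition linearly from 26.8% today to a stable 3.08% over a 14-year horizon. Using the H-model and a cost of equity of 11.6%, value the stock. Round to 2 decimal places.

$201.84

H-model: P₀ = D₀[(1+g_L) + H(g_S−g_L)]/(r−g_L), with H = 14/2 = 7.
P₀ = 6.39 × [(1+0.0308) + 7×(0.268−0.0308)] / (0.116−0.0308)
   = 6.39 × 2.6912 / 0.0852 = 201.8400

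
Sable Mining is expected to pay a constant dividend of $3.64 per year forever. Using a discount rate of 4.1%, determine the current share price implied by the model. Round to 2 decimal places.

Zero-growth DDM (perpetuity): P₀ = D/r = 3.64 / 0.041 = 88.7805

$88.78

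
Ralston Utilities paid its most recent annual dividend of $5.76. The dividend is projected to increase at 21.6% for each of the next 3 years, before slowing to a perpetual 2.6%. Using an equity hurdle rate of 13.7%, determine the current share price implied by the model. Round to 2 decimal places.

Two-stage DDM. Project D₁…D_3 at 0.216, terminal growth 0.026, discount at r = 0.137.
D_1 = 7.0042
D_2 = 8.5171
D_3 = 10.3567
Terminal value at t=3: TV = D_4/(r−g) = 10.6260/(0.137−0.026) = 95.7299
P₀ = 7.0042/(1+0.137)^1 + 8.5171/(1+0.137)^2 + 10.3567/(1+0.137)^3 + 95.7299/(1+0.137)^3 = 84.9222

$84.92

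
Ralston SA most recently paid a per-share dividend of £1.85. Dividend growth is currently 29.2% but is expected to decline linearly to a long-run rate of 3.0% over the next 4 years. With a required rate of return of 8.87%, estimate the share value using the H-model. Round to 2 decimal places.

H-model: P₀ = D₀[(1+g_L) + H(g_S−g_L)]/(r−g_L), with H = 4/2 = 2.
P₀ = 1.85 × [(1+0.03) + 2×(0.292−0.03)] / (0.0887−0.03)
   = 1.85 × 1.5540 / 0.0587 = 48.9761

£48.98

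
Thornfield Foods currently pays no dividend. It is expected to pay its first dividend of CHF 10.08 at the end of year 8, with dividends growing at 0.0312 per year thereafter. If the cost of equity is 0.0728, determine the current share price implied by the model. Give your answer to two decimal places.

Deferred-dividend DDM. At t=7 the remaining stream is a growing perpetuity with first payment D_8 = 10.08.
V_7 = D_8/(r−g) = 10.08/(0.0728−0.0312) = 242.3077
P₀ = V_7/(1+r)^7 = 242.3077/(1+0.0728)^7 = 148.1617

CHF 148.16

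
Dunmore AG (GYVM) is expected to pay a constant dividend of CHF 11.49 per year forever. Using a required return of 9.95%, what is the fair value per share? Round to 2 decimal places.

Zero-growth DDM (perpetuity): P₀ = D/r = 11.49 / 0.0995 = 115.4774

CHF 115.48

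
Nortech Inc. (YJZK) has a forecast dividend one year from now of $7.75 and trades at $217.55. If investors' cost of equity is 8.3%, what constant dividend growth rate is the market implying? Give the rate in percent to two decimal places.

From P₀ = D₁/(r − g), the implied growth is g = r − D₁/P₀.
g = 0.083 − 7.75/217.55 = 0.083 − 0.03562 = 0.04738

4.74%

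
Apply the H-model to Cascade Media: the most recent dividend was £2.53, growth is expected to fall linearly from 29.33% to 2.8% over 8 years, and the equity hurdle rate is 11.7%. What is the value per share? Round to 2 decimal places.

£59.39

H-model: P₀ = D₀[(1+g_L) + H(g_S−g_L)]/(r−g_L), with H = 8/2 = 4.
P₀ = 2.53 × [(1+0.028) + 4×(0.2933−0.028)] / (0.117−0.028)
   = 2.53 × 2.0892 / 0.089 = 59.3896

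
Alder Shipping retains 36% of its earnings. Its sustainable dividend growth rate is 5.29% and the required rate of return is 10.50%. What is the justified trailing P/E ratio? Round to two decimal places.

Payout ratio b = 1 − 0.36 = 0.64.
Justified trailing P/E = b(1+g)/(r−g) = 0.64×(1+0.0529)/(0.105−0.0529) = 12.9339

12.93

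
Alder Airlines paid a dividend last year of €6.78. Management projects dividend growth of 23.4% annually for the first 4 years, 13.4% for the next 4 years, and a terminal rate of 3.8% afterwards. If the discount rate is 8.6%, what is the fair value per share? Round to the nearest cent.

€378.71

Three-stage DDM. Project D₁…D_8; terminal Gordon value at t=8 with g = 0.038; discount at r = 0.086.
D_1 = 8.3665
D_2 = 10.3243
D_3 = 12.7402
D_4 = 15.7214
D_5 = 17.8280
D_6 = 20.2170
D_7 = 22.9261
D_8 = 25.9982
TV_8 = 26.9861/(0.086−0.038) = 562.2101
P₀ = Σ Dₜ/(1+r)ᵗ + TV_8/(1+r)^8 = 378.7142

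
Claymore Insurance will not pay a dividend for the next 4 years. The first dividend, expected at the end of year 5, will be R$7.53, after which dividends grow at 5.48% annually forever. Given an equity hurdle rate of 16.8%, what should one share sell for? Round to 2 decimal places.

Deferred-dividend DDM. At t=4 the remaining stream is a growing perpetuity with first payment D_5 = 7.53.
V_4 = D_5/(r−g) = 7.53/(0.168−0.0548) = 66.5194
P₀ = V_4/(1+r)^4 = 66.5194/(1+0.168)^4 = 35.7419

R$35.74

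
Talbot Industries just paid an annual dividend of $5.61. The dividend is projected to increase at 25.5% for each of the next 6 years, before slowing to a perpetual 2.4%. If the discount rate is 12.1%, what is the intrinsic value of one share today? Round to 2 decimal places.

Two-stage DDM. Project D₁…D_6 at 0.255, terminal growth 0.024, discount at r = 0.121.
D_1 = 7.0405
D_2 = 8.8359
D_3 = 11.0890
D_4 = 13.9167
D_5 = 17.4655
D_6 = 21.9192
Terminal value at t=6: TV = D_7/(r−g) = 22.4453/(0.121−0.024) = 231.3947
P₀ = 7.0405/(1+0.121)^1 + 8.8359/(1+0.121)^2 + 11.0890/(1+0.121)^3 + 13.9167/(1+0.121)^4 + 17.4655/(1+0.121)^5 + 21.9192/(1+0.121)^6 + 231.3947/(1+0.121)^6 = 167.5143

$167.51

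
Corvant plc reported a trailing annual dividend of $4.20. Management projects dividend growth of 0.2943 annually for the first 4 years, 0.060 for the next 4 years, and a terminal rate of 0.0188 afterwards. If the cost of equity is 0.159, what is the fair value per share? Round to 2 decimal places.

Three-stage DDM. Project D₁…D_8; terminal Gordon value at t=8 with g = 0.0188; discount at r = 0.159.
D_1 = 5.4361
D_2 = 7.0359
D_3 = 9.1066
D_4 = 11.7866
D_5 = 12.4938
D_6 = 13.2434
D_7 = 14.0380
D_8 = 14.8803
TV_8 = 15.1601/(0.159−0.0188) = 108.1318
P₀ = Σ Dₜ/(1+r)ᵗ + TV_8/(1+r)^8 = 76.5264

$76.53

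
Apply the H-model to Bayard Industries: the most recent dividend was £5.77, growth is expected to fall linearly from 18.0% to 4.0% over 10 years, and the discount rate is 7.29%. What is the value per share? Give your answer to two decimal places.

£305.16

H-model: P₀ = D₀[(1+g_L) + H(g_S−g_L)]/(r−g_L), with H = 10/2 = 5.
P₀ = 5.77 × [(1+0.04) + 5×(0.18−0.04)] / (0.0729−0.04)
   = 5.77 × 1.7400 / 0.0329 = 305.1611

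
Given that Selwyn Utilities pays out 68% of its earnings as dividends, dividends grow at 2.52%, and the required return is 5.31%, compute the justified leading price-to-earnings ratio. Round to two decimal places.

24.37

Justified leading P/E = b/(r−g) = 0.68/(0.0531−0.0252) = 24.3728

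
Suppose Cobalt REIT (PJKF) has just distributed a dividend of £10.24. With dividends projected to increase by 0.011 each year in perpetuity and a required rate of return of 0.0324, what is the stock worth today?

£483.77

Gordon growth model: P₀ = D₁/(r − g). D₁ = 10.24 × (1 + 0.011) = 10.3526.
P₀ = 10.3526 / (0.0324 − 0.011) = 10.3526 / 0.0214 = 483.7682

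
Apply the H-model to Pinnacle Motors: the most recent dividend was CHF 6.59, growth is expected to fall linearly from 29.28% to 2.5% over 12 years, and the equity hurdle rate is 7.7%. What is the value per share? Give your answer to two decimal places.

H-model: P₀ = D₀[(1+g_L) + H(g_S−g_L)]/(r−g_L), with H = 12/2 = 6.
P₀ = 6.59 × [(1+0.025) + 6×(0.2928−0.025)] / (0.077−0.025)
   = 6.59 × 2.6318 / 0.052 = 333.5300

CHF 333.53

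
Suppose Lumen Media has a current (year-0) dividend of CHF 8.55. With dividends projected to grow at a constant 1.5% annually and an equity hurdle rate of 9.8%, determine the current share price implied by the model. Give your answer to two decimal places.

CHF 104.56

Gordon growth model: P₀ = D₁/(r − g). D₁ = 8.55 × (1 + 0.015) = 8.6783.
P₀ = 8.6783 / (0.098 − 0.015) = 8.6783 / 0.083 = 104.5572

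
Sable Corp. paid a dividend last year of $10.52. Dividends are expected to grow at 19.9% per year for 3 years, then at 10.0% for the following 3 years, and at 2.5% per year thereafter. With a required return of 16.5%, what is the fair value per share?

Three-stage DDM. Project D₁…D_6; terminal Gordon value at t=6 with g = 0.025; discount at r = 0.165.
D_1 = 12.6135
D_2 = 15.1236
D_3 = 18.1332
D_4 = 19.9465
D_5 = 21.9411
D_6 = 24.1352
TV_6 = 24.7386/(0.165−0.025) = 176.7043
P₀ = Σ Dₜ/(1+r)ᵗ + TV_6/(1+r)^6 = 134.8237

$134.82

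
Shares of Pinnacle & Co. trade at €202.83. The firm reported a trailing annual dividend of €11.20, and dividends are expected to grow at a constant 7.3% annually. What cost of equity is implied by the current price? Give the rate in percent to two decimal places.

13.22%

Rearranging the constant-growth DDM: r = D₁/P₀ + g.
D₁ = 11.20 × (1 + 0.073) = 12.0176.
r = 12.0176 / 202.83 + 0.073 = 0.05925 + 0.073 = 0.13225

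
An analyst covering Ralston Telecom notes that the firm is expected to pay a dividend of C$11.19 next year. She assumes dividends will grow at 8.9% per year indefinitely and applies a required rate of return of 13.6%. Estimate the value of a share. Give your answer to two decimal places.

C$238.09

Gordon growth model: P₀ = D₁/(r − g), with D₁ = 11.19 given directly.
P₀ = 11.1900 / (0.136 − 0.089) = 11.1900 / 0.047 = 238.0851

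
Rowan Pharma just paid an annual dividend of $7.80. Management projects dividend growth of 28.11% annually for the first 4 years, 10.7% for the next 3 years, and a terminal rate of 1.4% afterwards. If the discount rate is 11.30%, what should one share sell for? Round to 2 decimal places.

$223.51

Three-stage DDM. Project D₁…D_7; terminal Gordon value at t=7 with g = 0.014; discount at r = 0.113.
D_1 = 9.9926
D_2 = 12.8015
D_3 = 16.4000
D_4 = 21.0100
D_5 = 23.2581
D_6 = 25.7467
D_7 = 28.5016
TV_7 = 28.9006/(0.113−0.014) = 291.9257
P₀ = Σ Dₜ/(1+r)ᵗ + TV_7/(1+r)^7 = 223.5079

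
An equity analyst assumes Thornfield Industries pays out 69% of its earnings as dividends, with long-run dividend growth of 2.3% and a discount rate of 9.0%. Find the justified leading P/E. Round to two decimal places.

10.30

Justified leading P/E = b/(r−g) = 0.69/(0.09−0.023) = 10.2985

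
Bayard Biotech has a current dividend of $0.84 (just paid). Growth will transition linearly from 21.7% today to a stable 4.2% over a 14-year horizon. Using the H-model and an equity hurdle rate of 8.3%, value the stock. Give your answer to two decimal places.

H-model: P₀ = D₀[(1+g_L) + H(g_S−g_L)]/(r−g_L), with H = 14/2 = 7.
P₀ = 0.84 × [(1+0.042) + 7×(0.217−0.042)] / (0.083−0.042)
   = 0.84 × 2.2670 / 0.041 = 46.4459

$46.45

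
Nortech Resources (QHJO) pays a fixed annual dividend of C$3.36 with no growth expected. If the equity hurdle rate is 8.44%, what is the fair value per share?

Zero-growth DDM (perpetuity): P₀ = D/r = 3.36 / 0.0844 = 39.8104

C$39.81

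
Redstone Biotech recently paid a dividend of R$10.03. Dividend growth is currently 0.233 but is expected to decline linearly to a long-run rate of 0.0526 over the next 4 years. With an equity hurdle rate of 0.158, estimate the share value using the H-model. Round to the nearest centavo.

R$134.50

H-model: P₀ = D₀[(1+g_L) + H(g_S−g_L)]/(r−g_L), with H = 4/2 = 2.
P₀ = 10.03 × [(1+0.0526) + 2×(0.233−0.0526)] / (0.158−0.0526)
   = 10.03 × 1.4134 / 0.1054 = 134.5010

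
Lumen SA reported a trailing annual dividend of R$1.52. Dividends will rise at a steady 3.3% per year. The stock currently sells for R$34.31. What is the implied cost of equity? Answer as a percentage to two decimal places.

Rearranging the constant-growth DDM: r = D₁/P₀ + g.
D₁ = 1.52 × (1 + 0.033) = 1.5702.
r = 1.5702 / 34.31 + 0.033 = 0.04576 + 0.033 = 0.07876

7.88%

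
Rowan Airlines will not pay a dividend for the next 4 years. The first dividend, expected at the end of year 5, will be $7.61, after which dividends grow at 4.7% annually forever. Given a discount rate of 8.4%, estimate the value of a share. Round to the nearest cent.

Deferred-dividend DDM. At t=4 the remaining stream is a growing perpetuity with first payment D_5 = 7.61.
V_4 = D_5/(r−g) = 7.61/(0.084−0.047) = 205.6757
P₀ = V_4/(1+r)^4 = 205.6757/(1+0.084)^4 = 148.9587

$148.96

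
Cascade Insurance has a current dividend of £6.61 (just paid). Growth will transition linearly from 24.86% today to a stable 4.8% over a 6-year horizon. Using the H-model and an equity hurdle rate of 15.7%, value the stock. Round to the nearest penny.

£100.05

H-model: P₀ = D₀[(1+g_L) + H(g_S−g_L)]/(r−g_L), with H = 6/2 = 3.
P₀ = 6.61 × [(1+0.048) + 3×(0.2486−0.048)] / (0.157−0.048)
   = 6.61 × 1.6498 / 0.109 = 100.0475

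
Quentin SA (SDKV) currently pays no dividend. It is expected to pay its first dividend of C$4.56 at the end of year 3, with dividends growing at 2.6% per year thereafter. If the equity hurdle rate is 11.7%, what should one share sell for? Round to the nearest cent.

C$40.16

Deferred-dividend DDM. At t=2 the remaining stream is a growing perpetuity with first payment D_3 = 4.56.
V_2 = D_3/(r−g) = 4.56/(0.117−0.026) = 50.1099
P₀ = V_2/(1+r)^2 = 50.1099/(1+0.117)^2 = 40.1622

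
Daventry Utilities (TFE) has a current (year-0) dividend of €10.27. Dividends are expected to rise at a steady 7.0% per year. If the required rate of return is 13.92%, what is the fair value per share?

Gordon growth model: P₀ = D₁/(r − g). D₁ = 10.27 × (1 + 0.07) = 10.9889.
P₀ = 10.9889 / (0.1392 − 0.07) = 10.9889 / 0.0692 = 158.7991

€158.80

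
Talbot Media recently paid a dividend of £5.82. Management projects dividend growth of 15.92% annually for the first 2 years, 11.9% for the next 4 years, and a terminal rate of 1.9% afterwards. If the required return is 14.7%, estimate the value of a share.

£77.06

Three-stage DDM. Project D₁…D_6; terminal Gordon value at t=6 with g = 0.019; discount at r = 0.147.
D_1 = 6.7465
D_2 = 7.8206
D_3 = 8.7512
D_4 = 9.7926
D_5 = 10.9580
D_6 = 12.2620
TV_6 = 12.4949/(0.147−0.019) = 97.6167
P₀ = Σ Dₜ/(1+r)ᵗ + TV_6/(1+r)^6 = 77.0571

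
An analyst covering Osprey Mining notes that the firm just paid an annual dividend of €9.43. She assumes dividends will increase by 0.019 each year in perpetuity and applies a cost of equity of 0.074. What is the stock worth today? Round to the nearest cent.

Gordon growth model: P₀ = D₁/(r − g). D₁ = 9.43 × (1 + 0.019) = 9.6092.
P₀ = 9.6092 / (0.074 − 0.019) = 9.6092 / 0.055 = 174.7122

€174.71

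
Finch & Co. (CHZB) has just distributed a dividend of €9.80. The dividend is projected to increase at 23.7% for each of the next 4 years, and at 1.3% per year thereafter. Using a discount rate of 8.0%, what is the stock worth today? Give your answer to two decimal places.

Two-stage DDM. Project D₁…D_4 at 0.237, terminal growth 0.013, discount at r = 0.08.
D_1 = 12.1226
D_2 = 14.9957
D_3 = 18.5496
D_4 = 22.9459
Terminal value at t=4: TV = D_5/(r−g) = 23.2442/(0.08−0.013) = 346.9281
P₀ = 12.1226/(1+0.08)^1 + 14.9957/(1+0.08)^2 + 18.5496/(1+0.08)^3 + 22.9459/(1+0.08)^4 + 346.9281/(1+0.08)^4 = 310.6747

€310.67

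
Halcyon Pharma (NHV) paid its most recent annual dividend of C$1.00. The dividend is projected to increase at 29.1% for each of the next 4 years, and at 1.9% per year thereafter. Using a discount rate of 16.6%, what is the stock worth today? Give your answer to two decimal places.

Two-stage DDM. Project D₁…D_4 at 0.291, terminal growth 0.019, discount at r = 0.166.
D_1 = 1.2910
D_2 = 1.6667
D_3 = 2.1517
D_4 = 2.7778
Terminal value at t=4: TV = D_5/(r−g) = 2.8306/(0.166−0.019) = 19.2558
P₀ = 1.2910/(1+0.166)^1 + 1.6667/(1+0.166)^2 + 2.1517/(1+0.166)^3 + 2.7778/(1+0.166)^4 + 19.2558/(1+0.166)^4 = 15.6109

C$15.61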